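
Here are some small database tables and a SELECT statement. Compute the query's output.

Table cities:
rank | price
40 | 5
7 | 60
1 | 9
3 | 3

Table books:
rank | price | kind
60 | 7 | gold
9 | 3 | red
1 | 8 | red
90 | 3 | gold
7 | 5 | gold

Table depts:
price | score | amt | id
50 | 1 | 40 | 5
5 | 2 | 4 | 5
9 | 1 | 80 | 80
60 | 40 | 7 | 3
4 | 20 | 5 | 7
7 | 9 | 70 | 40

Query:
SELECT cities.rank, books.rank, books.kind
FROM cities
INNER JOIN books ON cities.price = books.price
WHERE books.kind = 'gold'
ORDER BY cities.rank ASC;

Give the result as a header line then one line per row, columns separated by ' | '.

== RESULT ==
cities.rank | books.rank | books.kind
3 | 90 | gold
40 | 7 | gold

Derivation:
After JOIN books (3 rows):
cities.rank | cities.price | books.rank | books.price | books.kind
40 | 5 | 7 | 5 | gold
3 | 3 | 9 | 3 | red
3 | 3 | 90 | 3 | gold
After WHERE (2 rows):
cities.rank | cities.price | books.rank | books.price | books.kind
40 | 5 | 7 | 5 | gold
3 | 3 | 90 | 3 | gold
After SELECT (2 rows):
cities.rank | books.rank | books.kind
40 | 7 | gold
3 | 90 | gold
After ORDER BY (2 rows):
cities.rank | books.rank | books.kind
3 | 90 | gold
40 | 7 | gold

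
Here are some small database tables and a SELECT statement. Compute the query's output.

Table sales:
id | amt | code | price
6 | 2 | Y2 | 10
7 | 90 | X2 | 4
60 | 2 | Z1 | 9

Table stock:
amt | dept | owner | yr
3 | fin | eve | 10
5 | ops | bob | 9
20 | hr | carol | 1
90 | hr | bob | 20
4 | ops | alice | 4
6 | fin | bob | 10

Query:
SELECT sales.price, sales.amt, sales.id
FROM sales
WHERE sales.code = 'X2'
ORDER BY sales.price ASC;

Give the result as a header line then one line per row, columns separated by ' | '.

After WHERE (1 rows):
sales.id | sales.amt | sales.code | sales.price
7 | 90 | X2 | 4
After SELECT (1 rows):
sales.price | sales.amt | sales.id
4 | 90 | 7
After ORDER BY (1 rows):
sales.price | sales.amt | sales.id
4 | 90 | 7

== RESULT ==
sales.price | sales.amt | sales.id
4 | 90 | 7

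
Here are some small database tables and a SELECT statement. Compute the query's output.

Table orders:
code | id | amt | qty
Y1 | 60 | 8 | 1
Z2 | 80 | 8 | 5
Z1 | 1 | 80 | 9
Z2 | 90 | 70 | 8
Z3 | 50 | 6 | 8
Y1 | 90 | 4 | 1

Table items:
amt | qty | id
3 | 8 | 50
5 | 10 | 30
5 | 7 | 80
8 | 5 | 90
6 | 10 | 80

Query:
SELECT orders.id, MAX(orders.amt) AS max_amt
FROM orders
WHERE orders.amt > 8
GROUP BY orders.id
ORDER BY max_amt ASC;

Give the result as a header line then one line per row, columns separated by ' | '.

== RESULT ==
orders.id | max_amt
90 | 70
1 | 80

Derivation:
After WHERE (2 rows):
orders.code | orders.id | orders.amt | orders.qty
Z1 | 1 | 80 | 9
Z2 | 90 | 70 | 8
After GROUP BY (2 rows):
orders.id | max_amt
1 | 80
90 | 70
After ORDER BY (2 rows):
orders.id | max_amt
90 | 70
1 | 80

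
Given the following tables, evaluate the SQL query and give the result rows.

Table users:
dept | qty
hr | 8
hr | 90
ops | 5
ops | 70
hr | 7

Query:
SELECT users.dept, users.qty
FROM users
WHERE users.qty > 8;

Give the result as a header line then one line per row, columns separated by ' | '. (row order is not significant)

After WHERE (2 rows):
users.dept | users.qty
hr | 90
ops | 70
After SELECT (2 rows):
users.dept | users.qty
hr | 90
ops | 70

== RESULT ==
users.dept | users.qty
hr | 90
ops | 70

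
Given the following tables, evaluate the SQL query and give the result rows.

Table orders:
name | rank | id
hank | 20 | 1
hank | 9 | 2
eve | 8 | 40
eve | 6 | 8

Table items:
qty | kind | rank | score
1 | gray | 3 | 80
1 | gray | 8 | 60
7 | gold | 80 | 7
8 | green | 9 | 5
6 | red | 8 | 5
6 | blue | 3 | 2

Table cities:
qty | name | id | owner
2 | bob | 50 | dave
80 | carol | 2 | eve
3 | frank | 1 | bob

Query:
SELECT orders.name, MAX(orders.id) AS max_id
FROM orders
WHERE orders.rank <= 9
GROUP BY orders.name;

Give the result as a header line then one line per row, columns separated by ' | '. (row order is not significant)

After WHERE (3 rows):
orders.name | orders.rank | orders.id
hank | 9 | 2
eve | 8 | 40
eve | 6 | 8
After GROUP BY (2 rows):
orders.name | max_id
hank | 2
eve | 40

== RESULT ==
orders.name | max_id
hank | 2
eve | 40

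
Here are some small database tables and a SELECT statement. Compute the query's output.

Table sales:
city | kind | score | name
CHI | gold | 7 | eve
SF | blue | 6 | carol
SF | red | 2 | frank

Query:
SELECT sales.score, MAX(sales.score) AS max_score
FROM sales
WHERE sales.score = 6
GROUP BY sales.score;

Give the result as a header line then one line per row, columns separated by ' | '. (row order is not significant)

== RESULT ==
sales.score | max_score
6 | 6

Derivation:
After WHERE (1 rows):
sales.city | sales.kind | sales.score | sales.name
SF | blue | 6 | carol
After GROUP BY (1 rows):
sales.score | max_score
6 | 6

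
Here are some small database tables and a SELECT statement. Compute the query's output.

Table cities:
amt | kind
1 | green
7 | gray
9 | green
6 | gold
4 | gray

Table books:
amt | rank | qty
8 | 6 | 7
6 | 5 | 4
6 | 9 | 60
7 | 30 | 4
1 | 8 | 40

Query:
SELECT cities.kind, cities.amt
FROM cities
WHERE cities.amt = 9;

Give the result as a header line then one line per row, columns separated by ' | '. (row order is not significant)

== RESULT ==
cities.kind | cities.amt
green | 9

Derivation:
After WHERE (1 rows):
cities.amt | cities.kind
9 | green
After SELECT (1 rows):
cities.kind | cities.amt
green | 9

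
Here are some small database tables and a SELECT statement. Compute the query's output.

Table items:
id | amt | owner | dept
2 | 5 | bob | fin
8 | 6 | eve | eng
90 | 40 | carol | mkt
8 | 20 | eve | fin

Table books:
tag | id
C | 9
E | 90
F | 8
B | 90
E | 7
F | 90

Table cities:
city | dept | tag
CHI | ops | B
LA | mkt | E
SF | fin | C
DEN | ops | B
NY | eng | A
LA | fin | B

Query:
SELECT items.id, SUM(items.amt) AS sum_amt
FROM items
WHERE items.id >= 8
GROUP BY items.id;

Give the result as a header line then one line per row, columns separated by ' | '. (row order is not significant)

After WHERE (3 rows):
items.id | items.amt | items.owner | items.dept
8 | 6 | eve | eng
90 | 40 | carol | mkt
8 | 20 | eve | fin
After GROUP BY (2 rows):
items.id | sum_amt
8 | 26
90 | 40

== RESULT ==
items.id | sum_amt
8 | 26
90 | 40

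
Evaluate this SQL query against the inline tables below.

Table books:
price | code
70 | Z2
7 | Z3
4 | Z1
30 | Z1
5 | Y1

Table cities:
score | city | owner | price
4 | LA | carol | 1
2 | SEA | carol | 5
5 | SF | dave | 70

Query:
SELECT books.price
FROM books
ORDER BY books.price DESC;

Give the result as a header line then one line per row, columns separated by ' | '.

After SELECT (5 rows):
books.price
70
7
4
30
5
After ORDER BY (5 rows):
books.price
70
30
7
5
4

== RESULT ==
books.price
70
30
7
5
4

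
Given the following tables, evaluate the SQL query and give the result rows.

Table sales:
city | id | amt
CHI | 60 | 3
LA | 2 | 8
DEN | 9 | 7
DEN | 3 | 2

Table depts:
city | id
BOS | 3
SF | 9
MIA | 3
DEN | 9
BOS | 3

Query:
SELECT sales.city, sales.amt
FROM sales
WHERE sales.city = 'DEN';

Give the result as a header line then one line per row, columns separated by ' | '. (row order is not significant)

After WHERE (2 rows):
sales.city | sales.id | sales.amt
DEN | 9 | 7
DEN | 3 | 2
After SELECT (2 rows):
sales.city | sales.amt
DEN | 7
DEN | 2

== RESULT ==
sales.city | sales.amt
DEN | 7
DEN | 2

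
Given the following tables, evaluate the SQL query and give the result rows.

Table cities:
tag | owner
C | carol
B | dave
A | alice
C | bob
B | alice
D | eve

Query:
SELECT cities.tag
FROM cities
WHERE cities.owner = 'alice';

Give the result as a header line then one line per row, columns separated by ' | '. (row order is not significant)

== RESULT ==
cities.tag
A
B

Derivation:
After WHERE (2 rows):
cities.tag | cities.owner
A | alice
B | alice
After SELECT (2 rows):
cities.tag
A
B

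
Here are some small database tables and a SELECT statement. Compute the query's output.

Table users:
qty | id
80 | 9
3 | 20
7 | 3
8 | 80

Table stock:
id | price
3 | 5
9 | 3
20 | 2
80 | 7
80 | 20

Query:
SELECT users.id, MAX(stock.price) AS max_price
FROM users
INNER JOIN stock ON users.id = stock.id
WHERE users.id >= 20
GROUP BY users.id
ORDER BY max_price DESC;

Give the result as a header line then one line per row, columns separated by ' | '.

== RESULT ==
users.id | max_price
80 | 20
20 | 2

Derivation:
After JOIN stock (5 rows):
users.qty | users.id | stock.id | stock.price
80 | 9 | 9 | 3
3 | 20 | 20 | 2
7 | 3 | 3 | 5
8 | 80 | 80 | 7
8 | 80 | 80 | 20
After WHERE (3 rows):
users.qty | users.id | stock.id | stock.price
3 | 20 | 20 | 2
8 | 80 | 80 | 7
8 | 80 | 80 | 20
After GROUP BY (2 rows):
users.id | max_price
20 | 2
80 | 20
After ORDER BY (2 rows):
users.id | max_price
80 | 20
20 | 2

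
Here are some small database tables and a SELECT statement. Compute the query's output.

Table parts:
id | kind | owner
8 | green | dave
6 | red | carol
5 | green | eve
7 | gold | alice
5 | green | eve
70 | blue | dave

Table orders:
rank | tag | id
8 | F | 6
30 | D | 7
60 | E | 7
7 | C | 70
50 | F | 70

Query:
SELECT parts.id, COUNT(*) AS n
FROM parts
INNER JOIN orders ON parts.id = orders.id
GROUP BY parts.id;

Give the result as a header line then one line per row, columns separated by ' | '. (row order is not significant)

== RESULT ==
parts.id | n
6 | 1
7 | 2
70 | 2

Derivation:
After JOIN orders (5 rows):
parts.id | parts.kind | parts.owner | orders.rank | orders.tag | orders.id
6 | red | carol | 8 | F | 6
7 | gold | alice | 30 | D | 7
7 | gold | alice | 60 | E | 7
70 | blue | dave | 7 | C | 70
70 | blue | dave | 50 | F | 70
After GROUP BY (3 rows):
parts.id | n
6 | 1
7 | 2
70 | 2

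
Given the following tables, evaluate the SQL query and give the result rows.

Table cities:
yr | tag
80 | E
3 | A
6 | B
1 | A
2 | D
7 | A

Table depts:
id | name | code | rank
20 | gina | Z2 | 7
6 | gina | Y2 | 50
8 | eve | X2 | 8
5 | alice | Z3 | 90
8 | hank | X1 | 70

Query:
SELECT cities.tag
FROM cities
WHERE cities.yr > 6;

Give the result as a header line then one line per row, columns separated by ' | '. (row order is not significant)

== RESULT ==
cities.tag
E
A

Derivation:
After WHERE (2 rows):
cities.yr | cities.tag
80 | E
7 | A
After SELECT (2 rows):
cities.tag
E
A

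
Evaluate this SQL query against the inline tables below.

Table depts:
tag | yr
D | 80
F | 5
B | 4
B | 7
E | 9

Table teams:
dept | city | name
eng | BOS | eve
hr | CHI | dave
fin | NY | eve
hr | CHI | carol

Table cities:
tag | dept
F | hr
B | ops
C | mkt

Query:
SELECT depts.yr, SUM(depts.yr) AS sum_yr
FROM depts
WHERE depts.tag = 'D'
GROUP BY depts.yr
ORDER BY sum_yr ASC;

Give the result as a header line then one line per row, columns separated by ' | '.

After WHERE (1 rows):
depts.tag | depts.yr
D | 80
After GROUP BY (1 rows):
depts.yr | sum_yr
80 | 80
After ORDER BY (1 rows):
depts.yr | sum_yr
80 | 80

== RESULT ==
depts.yr | sum_yr
80 | 80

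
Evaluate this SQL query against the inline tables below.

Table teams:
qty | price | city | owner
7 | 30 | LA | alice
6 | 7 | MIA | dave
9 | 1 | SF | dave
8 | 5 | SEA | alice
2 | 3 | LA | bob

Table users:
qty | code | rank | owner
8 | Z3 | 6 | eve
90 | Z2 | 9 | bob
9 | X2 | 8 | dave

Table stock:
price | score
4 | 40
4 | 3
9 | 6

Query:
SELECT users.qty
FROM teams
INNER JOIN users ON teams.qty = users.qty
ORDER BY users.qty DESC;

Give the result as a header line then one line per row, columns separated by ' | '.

After JOIN users (2 rows):
teams.qty | teams.price | teams.city | teams.owner | users.qty | users.code | users.rank | users.owner
9 | 1 | SF | dave | 9 | X2 | 8 | dave
8 | 5 | SEA | alice | 8 | Z3 | 6 | eve
After SELECT (2 rows):
users.qty
9
8
After ORDER BY (2 rows):
users.qty
9
8

== RESULT ==
users.qty
9
8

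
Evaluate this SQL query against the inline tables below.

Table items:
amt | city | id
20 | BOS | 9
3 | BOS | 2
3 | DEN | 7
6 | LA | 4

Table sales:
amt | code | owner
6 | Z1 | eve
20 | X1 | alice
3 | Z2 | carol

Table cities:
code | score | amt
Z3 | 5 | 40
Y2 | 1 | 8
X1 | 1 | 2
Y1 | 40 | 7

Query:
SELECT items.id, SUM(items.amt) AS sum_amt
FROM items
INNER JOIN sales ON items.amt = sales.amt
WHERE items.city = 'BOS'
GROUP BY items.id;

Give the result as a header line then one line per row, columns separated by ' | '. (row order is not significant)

After JOIN sales (4 rows):
items.amt | items.city | items.id | sales.amt | sales.code | sales.owner
20 | BOS | 9 | 20 | X1 | alice
3 | BOS | 2 | 3 | Z2 | carol
3 | DEN | 7 | 3 | Z2 | carol
6 | LA | 4 | 6 | Z1 | eve
After WHERE (2 rows):
items.amt | items.city | items.id | sales.amt | sales.code | sales.owner
20 | BOS | 9 | 20 | X1 | alice
3 | BOS | 2 | 3 | Z2 | carol
After GROUP BY (2 rows):
items.id | sum_amt
9 | 20
2 | 3

== RESULT ==
items.id | sum_amt
9 | 20
2 | 3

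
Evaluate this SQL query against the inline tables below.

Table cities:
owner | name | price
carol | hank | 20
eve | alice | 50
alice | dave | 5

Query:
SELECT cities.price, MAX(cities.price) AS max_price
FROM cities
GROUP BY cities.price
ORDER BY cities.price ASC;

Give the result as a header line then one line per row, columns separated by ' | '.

== RESULT ==
cities.price | max_price
5 | 5
20 | 20
50 | 50

Derivation:
After GROUP BY (3 rows):
cities.price | max_price
20 | 20
50 | 50
5 | 5
After ORDER BY (3 rows):
cities.price | max_price
5 | 5
20 | 20
50 | 50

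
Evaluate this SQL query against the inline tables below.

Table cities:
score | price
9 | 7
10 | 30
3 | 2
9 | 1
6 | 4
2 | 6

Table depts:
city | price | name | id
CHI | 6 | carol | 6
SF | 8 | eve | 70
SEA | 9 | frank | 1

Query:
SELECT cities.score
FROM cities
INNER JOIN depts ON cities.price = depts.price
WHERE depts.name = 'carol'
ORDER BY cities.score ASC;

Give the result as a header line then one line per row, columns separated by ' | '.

== RESULT ==
cities.score
2

Derivation:
After JOIN depts (1 rows):
cities.score | cities.price | depts.city | depts.price | depts.name | depts.id
2 | 6 | CHI | 6 | carol | 6
After WHERE (1 rows):
cities.score | cities.price | depts.city | depts.price | depts.name | depts.id
2 | 6 | CHI | 6 | carol | 6
After SELECT (1 rows):
cities.score
2
After ORDER BY (1 rows):
cities.score
2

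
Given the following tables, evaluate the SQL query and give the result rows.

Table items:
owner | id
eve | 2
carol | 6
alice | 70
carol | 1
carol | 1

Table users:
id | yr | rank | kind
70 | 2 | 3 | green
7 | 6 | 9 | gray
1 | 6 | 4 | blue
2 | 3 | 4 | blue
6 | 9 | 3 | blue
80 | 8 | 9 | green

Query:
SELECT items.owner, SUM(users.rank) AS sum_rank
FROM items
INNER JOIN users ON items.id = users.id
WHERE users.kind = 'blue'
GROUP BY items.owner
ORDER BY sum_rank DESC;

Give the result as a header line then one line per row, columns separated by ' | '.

After JOIN users (5 rows):
items.owner | items.id | users.id | users.yr | users.rank | users.kind
eve | 2 | 2 | 3 | 4 | blue
carol | 6 | 6 | 9 | 3 | blue
alice | 70 | 70 | 2 | 3 | green
carol | 1 | 1 | 6 | 4 | blue
carol | 1 | 1 | 6 | 4 | blue
After WHERE (4 rows):
items.owner | items.id | users.id | users.yr | users.rank | users.kind
eve | 2 | 2 | 3 | 4 | blue
carol | 6 | 6 | 9 | 3 | blue
carol | 1 | 1 | 6 | 4 | blue
carol | 1 | 1 | 6 | 4 | blue
After GROUP BY (2 rows):
items.owner | sum_rank
eve | 4
carol | 11
After ORDER BY (2 rows):
items.owner | sum_rank
carol | 11
eve | 4

== RESULT ==
items.owner | sum_rank
carol | 11
eve | 4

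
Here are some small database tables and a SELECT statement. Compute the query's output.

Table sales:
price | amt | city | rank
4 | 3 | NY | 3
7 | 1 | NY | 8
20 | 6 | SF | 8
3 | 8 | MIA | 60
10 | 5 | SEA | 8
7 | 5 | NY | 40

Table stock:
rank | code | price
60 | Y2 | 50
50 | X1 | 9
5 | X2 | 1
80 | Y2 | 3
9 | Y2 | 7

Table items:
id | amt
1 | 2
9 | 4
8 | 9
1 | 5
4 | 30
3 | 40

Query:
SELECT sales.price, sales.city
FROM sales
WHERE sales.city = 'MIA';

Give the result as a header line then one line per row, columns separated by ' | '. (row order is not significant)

== RESULT ==
sales.price | sales.city
3 | MIA

Derivation:
After WHERE (1 rows):
sales.price | sales.amt | sales.city | sales.rank
3 | 8 | MIA | 60
After SELECT (1 rows):
sales.price | sales.city
3 | MIA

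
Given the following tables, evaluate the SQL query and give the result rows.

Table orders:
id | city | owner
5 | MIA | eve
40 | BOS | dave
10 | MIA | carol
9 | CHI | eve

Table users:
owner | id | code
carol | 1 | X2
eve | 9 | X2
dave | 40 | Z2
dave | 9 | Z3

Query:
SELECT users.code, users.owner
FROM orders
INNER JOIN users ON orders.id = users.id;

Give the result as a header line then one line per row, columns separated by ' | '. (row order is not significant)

After JOIN users (3 rows):
orders.id | orders.city | orders.owner | users.owner | users.id | users.code
40 | BOS | dave | dave | 40 | Z2
9 | CHI | eve | eve | 9 | X2
9 | CHI | eve | dave | 9 | Z3
After SELECT (3 rows):
users.code | users.owner
Z2 | dave
X2 | eve
Z3 | dave

== RESULT ==
users.code | users.owner
Z2 | dave
X2 | eve
Z3 | dave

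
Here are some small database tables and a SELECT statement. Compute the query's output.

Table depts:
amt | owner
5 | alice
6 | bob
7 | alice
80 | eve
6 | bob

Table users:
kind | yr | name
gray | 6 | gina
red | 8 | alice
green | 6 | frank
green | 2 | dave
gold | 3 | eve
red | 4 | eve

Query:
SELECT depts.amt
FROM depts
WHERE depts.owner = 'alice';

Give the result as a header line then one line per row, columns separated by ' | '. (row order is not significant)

== RESULT ==
depts.amt
5
7

Derivation:
After WHERE (2 rows):
depts.amt | depts.owner
5 | alice
7 | alice
After SELECT (2 rows):
depts.amt
5
7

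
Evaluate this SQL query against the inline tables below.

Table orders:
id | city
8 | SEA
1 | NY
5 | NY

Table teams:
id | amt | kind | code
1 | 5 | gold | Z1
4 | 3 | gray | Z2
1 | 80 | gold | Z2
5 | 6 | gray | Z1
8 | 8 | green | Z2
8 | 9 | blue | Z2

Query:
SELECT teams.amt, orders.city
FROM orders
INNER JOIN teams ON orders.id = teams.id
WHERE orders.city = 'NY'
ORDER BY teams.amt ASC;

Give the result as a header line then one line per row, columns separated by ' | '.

== RESULT ==
teams.amt | orders.city
5 | NY
6 | NY
80 | NY

Derivation:
After JOIN teams (5 rows):
orders.id | orders.city | teams.id | teams.amt | teams.kind | teams.code
8 | SEA | 8 | 8 | green | Z2
8 | SEA | 8 | 9 | blue | Z2
1 | NY | 1 | 5 | gold | Z1
1 | NY | 1 | 80 | gold | Z2
5 | NY | 5 | 6 | gray | Z1
After WHERE (3 rows):
orders.id | orders.city | teams.id | teams.amt | teams.kind | teams.code
1 | NY | 1 | 5 | gold | Z1
1 | NY | 1 | 80 | gold | Z2
5 | NY | 5 | 6 | gray | Z1
After SELECT (3 rows):
teams.amt | orders.city
5 | NY
80 | NY
6 | NY
After ORDER BY (3 rows):
teams.amt | orders.city
5 | NY
6 | NY
80 | NY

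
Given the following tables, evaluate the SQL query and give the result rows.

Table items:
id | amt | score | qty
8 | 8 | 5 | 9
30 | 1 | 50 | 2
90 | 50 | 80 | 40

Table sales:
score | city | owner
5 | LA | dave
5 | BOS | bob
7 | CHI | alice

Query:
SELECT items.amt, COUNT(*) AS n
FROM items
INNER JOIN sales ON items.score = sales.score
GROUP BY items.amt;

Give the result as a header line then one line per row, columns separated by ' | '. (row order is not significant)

After JOIN sales (2 rows):
items.id | items.amt | items.score | items.qty | sales.score | sales.city | sales.owner
8 | 8 | 5 | 9 | 5 | LA | dave
8 | 8 | 5 | 9 | 5 | BOS | bob
After GROUP BY (1 rows):
items.amt | n
8 | 2

== RESULT ==
items.amt | n
8 | 2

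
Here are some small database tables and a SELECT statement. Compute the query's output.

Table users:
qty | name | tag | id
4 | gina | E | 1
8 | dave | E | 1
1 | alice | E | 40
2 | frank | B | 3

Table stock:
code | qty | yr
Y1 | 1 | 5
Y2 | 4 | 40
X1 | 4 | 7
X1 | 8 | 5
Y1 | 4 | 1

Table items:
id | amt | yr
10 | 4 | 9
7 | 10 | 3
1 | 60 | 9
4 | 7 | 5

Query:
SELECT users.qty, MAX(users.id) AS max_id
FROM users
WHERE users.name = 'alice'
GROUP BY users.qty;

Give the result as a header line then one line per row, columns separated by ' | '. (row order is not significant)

== RESULT ==
users.qty | max_id
1 | 40

Derivation:
After WHERE (1 rows):
users.qty | users.name | users.tag | users.id
1 | alice | E | 40
After GROUP BY (1 rows):
users.qty | max_id
1 | 40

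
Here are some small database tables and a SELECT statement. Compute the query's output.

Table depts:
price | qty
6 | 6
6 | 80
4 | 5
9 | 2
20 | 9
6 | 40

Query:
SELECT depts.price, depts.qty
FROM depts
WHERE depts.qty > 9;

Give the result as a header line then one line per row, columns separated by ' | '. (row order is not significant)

After WHERE (2 rows):
depts.price | depts.qty
6 | 80
6 | 40
After SELECT (2 rows):
depts.price | depts.qty
6 | 80
6 | 40

== RESULT ==
depts.price | depts.qty
6 | 80
6 | 40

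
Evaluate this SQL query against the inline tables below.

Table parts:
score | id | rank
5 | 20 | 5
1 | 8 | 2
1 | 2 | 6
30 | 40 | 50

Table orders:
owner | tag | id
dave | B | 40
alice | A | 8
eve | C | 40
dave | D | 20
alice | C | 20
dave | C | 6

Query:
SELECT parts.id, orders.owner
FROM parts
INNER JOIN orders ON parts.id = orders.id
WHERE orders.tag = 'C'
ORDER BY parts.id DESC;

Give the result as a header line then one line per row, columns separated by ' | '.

== RESULT ==
parts.id | orders.owner
40 | eve
20 | alice

Derivation:
After JOIN orders (5 rows):
parts.score | parts.id | parts.rank | orders.owner | orders.tag | orders.id
5 | 20 | 5 | dave | D | 20
5 | 20 | 5 | alice | C | 20
1 | 8 | 2 | alice | A | 8
30 | 40 | 50 | dave | B | 40
30 | 40 | 50 | eve | C | 40
After WHERE (2 rows):
parts.score | parts.id | parts.rank | orders.owner | orders.tag | orders.id
5 | 20 | 5 | alice | C | 20
30 | 40 | 50 | eve | C | 40
After SELECT (2 rows):
parts.id | orders.owner
20 | alice
40 | eve
After ORDER BY (2 rows):
parts.id | orders.owner
40 | eve
20 | alice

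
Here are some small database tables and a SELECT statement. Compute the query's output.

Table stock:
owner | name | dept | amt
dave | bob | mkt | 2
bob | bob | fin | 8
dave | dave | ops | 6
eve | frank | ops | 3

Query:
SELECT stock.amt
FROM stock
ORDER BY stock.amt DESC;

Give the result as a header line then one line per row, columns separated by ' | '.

After SELECT (4 rows):
stock.amt
2
8
6
3
After ORDER BY (4 rows):
stock.amt
8
6
3
2

== RESULT ==
stock.amt
8
6
3
2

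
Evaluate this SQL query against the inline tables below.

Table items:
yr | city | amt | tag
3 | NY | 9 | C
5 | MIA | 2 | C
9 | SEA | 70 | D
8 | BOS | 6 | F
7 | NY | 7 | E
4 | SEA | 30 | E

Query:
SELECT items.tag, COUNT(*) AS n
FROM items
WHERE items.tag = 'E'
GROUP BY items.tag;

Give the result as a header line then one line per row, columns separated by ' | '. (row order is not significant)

After WHERE (2 rows):
items.yr | items.city | items.amt | items.tag
7 | NY | 7 | E
4 | SEA | 30 | E
After GROUP BY (1 rows):
items.tag | n
E | 2

== RESULT ==
items.tag | n
E | 2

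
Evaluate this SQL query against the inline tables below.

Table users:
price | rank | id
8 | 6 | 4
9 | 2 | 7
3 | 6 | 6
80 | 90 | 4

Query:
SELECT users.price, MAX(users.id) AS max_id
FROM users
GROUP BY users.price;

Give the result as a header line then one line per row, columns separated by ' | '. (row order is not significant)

After GROUP BY (4 rows):
users.price | max_id
8 | 4
9 | 7
3 | 6
80 | 4

== RESULT ==
users.price | max_id
8 | 4
9 | 7
3 | 6
80 | 4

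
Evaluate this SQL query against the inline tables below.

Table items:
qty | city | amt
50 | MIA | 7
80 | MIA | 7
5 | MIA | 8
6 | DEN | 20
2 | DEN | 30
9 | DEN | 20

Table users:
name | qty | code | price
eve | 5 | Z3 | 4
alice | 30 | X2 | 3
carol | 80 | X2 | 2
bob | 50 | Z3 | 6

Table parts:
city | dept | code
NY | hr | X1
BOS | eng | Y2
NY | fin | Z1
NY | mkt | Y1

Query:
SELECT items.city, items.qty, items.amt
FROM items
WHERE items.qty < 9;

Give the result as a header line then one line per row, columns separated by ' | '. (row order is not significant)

After WHERE (3 rows):
items.qty | items.city | items.amt
5 | MIA | 8
6 | DEN | 20
2 | DEN | 30
After SELECT (3 rows):
items.city | items.qty | items.amt
MIA | 5 | 8
DEN | 6 | 20
DEN | 2 | 30

== RESULT ==
items.city | items.qty | items.amt
MIA | 5 | 8
DEN | 6 | 20
DEN | 2 | 30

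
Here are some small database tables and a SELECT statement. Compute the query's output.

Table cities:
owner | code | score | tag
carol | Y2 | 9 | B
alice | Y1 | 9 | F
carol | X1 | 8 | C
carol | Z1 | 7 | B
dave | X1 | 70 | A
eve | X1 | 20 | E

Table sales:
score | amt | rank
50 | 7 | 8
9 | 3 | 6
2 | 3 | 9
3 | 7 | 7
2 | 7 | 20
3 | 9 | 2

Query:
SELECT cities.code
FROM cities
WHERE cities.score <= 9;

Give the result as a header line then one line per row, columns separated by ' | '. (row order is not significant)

== RESULT ==
cities.code
Y2
Y1
X1
Z1

Derivation:
After WHERE (4 rows):
cities.owner | cities.code | cities.score | cities.tag
carol | Y2 | 9 | B
alice | Y1 | 9 | F
carol | X1 | 8 | C
carol | Z1 | 7 | B
After SELECT (4 rows):
cities.code
Y2
Y1
X1
Z1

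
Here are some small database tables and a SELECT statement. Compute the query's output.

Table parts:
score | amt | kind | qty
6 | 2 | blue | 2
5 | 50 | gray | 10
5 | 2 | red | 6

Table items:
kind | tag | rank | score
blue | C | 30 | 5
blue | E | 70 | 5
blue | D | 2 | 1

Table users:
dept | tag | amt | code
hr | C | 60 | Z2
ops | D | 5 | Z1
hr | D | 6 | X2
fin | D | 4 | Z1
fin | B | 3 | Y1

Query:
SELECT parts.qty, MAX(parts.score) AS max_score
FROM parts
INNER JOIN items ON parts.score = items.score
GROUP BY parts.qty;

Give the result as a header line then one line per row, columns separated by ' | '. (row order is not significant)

== RESULT ==
parts.qty | max_score
10 | 5
6 | 5

Derivation:
After JOIN items (4 rows):
parts.score | parts.amt | parts.kind | parts.qty | items.kind | items.tag | items.rank | items.score
5 | 50 | gray | 10 | blue | C | 30 | 5
5 | 50 | gray | 10 | blue | E | 70 | 5
5 | 2 | red | 6 | blue | C | 30 | 5
5 | 2 | red | 6 | blue | E | 70 | 5
After GROUP BY (2 rows):
parts.qty | max_score
10 | 5
6 | 5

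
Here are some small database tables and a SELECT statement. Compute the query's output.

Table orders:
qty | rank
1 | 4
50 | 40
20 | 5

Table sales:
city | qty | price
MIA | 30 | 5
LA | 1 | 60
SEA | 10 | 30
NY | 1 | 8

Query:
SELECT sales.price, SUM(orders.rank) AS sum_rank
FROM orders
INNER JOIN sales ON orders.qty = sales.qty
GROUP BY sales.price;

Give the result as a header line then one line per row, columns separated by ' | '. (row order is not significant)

After JOIN sales (2 rows):
orders.qty | orders.rank | sales.city | sales.qty | sales.price
1 | 4 | LA | 1 | 60
1 | 4 | NY | 1 | 8
After GROUP BY (2 rows):
sales.price | sum_rank
60 | 4
8 | 4

== RESULT ==
sales.price | sum_rank
60 | 4
8 | 4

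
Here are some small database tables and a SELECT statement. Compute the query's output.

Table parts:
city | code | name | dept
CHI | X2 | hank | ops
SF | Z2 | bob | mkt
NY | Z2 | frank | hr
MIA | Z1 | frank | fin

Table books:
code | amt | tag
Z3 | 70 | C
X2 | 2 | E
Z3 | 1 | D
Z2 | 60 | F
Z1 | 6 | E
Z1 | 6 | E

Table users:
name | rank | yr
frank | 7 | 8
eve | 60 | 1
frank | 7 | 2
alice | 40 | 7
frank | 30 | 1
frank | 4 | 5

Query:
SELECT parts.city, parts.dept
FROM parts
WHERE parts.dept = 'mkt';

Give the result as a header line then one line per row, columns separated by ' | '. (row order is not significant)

After WHERE (1 rows):
parts.city | parts.code | parts.name | parts.dept
SF | Z2 | bob | mkt
After SELECT (1 rows):
parts.city | parts.dept
SF | mkt

== RESULT ==
parts.city | parts.dept
SF | mkt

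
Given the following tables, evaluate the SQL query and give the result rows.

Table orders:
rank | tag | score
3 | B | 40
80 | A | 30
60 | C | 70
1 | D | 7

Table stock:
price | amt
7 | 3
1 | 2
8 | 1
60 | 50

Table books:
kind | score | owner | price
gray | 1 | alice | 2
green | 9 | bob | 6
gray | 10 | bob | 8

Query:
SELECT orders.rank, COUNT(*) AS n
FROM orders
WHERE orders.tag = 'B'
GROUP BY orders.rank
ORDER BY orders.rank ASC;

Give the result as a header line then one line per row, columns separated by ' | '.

== RESULT ==
orders.rank | n
3 | 1

Derivation:
After WHERE (1 rows):
orders.rank | orders.tag | orders.score
3 | B | 40
After GROUP BY (1 rows):
orders.rank | n
3 | 1
After ORDER BY (1 rows):
orders.rank | n
3 | 1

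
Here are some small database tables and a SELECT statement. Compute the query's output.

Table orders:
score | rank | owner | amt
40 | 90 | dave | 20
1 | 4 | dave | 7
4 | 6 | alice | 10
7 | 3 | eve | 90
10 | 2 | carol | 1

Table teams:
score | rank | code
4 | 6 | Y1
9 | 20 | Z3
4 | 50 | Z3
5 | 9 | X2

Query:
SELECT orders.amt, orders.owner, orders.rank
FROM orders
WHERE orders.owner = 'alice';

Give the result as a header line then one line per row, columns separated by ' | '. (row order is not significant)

== RESULT ==
orders.amt | orders.owner | orders.rank
10 | alice | 6

Derivation:
After WHERE (1 rows):
orders.score | orders.rank | orders.owner | orders.amt
4 | 6 | alice | 10
After SELECT (1 rows):
orders.amt | orders.owner | orders.rank
10 | alice | 6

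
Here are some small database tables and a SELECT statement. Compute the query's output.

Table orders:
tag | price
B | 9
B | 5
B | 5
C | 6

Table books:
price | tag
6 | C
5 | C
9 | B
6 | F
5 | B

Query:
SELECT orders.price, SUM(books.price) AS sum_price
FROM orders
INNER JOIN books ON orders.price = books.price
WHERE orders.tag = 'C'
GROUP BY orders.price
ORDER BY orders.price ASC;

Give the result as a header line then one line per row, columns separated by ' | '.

== RESULT ==
orders.price | sum_price
6 | 12

Derivation:
After JOIN books (7 rows):
orders.tag | orders.price | books.price | books.tag
B | 9 | 9 | B
B | 5 | 5 | C
B | 5 | 5 | B
B | 5 | 5 | C
B | 5 | 5 | B
C | 6 | 6 | C
C | 6 | 6 | F
After WHERE (2 rows):
orders.tag | orders.price | books.price | books.tag
C | 6 | 6 | C
C | 6 | 6 | F
After GROUP BY (1 rows):
orders.price | sum_price
6 | 12
After ORDER BY (1 rows):
orders.price | sum_price
6 | 12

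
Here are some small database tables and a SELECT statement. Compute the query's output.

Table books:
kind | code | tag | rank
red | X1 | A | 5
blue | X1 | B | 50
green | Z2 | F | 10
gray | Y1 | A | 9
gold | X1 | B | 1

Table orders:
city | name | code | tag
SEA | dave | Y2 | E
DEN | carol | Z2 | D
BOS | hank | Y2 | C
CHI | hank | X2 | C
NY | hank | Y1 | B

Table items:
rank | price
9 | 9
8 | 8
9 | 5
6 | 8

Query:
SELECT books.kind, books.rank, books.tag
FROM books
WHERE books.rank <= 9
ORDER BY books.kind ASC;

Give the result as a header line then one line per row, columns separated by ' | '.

== RESULT ==
books.kind | books.rank | books.tag
gold | 1 | B
gray | 9 | A
red | 5 | A

Derivation:
After WHERE (3 rows):
books.kind | books.code | books.tag | books.rank
red | X1 | A | 5
gray | Y1 | A | 9
gold | X1 | B | 1
After SELECT (3 rows):
books.kind | books.rank | books.tag
red | 5 | A
gray | 9 | A
gold | 1 | B
After ORDER BY (3 rows):
books.kind | books.rank | books.tag
gold | 1 | B
gray | 9 | A
red | 5 | A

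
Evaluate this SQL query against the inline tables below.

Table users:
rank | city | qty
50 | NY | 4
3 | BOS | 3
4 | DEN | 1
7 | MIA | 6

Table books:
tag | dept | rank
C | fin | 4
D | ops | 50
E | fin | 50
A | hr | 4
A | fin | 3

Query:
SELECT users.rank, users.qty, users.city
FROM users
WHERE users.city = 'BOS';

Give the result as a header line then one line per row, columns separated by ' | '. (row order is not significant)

== RESULT ==
users.rank | users.qty | users.city
3 | 3 | BOS

Derivation:
After WHERE (1 rows):
users.rank | users.city | users.qty
3 | BOS | 3
After SELECT (1 rows):
users.rank | users.qty | users.city
3 | 3 | BOS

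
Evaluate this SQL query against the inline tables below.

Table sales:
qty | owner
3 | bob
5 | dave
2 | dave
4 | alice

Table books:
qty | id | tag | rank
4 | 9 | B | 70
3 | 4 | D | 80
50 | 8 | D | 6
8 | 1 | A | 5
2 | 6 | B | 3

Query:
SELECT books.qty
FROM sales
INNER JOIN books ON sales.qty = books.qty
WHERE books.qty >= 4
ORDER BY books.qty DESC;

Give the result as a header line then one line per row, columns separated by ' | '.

After JOIN books (3 rows):
sales.qty | sales.owner | books.qty | books.id | books.tag | books.rank
3 | bob | 3 | 4 | D | 80
2 | dave | 2 | 6 | B | 3
4 | alice | 4 | 9 | B | 70
After WHERE (1 rows):
sales.qty | sales.owner | books.qty | books.id | books.tag | books.rank
4 | alice | 4 | 9 | B | 70
After SELECT (1 rows):
books.qty
4
After ORDER BY (1 rows):
books.qty
4

== RESULT ==
books.qty
4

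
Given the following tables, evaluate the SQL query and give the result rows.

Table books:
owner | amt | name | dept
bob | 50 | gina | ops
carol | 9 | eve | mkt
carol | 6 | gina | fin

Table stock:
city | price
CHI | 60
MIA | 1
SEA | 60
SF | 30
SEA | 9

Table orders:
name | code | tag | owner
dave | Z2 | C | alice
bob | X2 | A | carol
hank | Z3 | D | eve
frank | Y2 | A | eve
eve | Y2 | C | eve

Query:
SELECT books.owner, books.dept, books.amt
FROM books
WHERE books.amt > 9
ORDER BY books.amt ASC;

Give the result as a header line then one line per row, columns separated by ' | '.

== RESULT ==
books.owner | books.dept | books.amt
bob | ops | 50

Derivation:
After WHERE (1 rows):
books.owner | books.amt | books.name | books.dept
bob | 50 | gina | ops
After SELECT (1 rows):
books.owner | books.dept | books.amt
bob | ops | 50
After ORDER BY (1 rows):
books.owner | books.dept | books.amt
bob | ops | 50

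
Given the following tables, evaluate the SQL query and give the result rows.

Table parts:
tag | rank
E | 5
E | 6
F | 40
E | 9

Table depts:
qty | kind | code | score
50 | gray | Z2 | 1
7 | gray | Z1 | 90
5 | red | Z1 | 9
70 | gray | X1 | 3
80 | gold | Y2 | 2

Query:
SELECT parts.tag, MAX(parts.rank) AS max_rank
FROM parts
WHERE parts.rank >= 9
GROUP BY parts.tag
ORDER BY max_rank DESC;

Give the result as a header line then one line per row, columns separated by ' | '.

After WHERE (2 rows):
parts.tag | parts.rank
F | 40
E | 9
After GROUP BY (2 rows):
parts.tag | max_rank
F | 40
E | 9
After ORDER BY (2 rows):
parts.tag | max_rank
F | 40
E | 9

== RESULT ==
parts.tag | max_rank
F | 40
E | 9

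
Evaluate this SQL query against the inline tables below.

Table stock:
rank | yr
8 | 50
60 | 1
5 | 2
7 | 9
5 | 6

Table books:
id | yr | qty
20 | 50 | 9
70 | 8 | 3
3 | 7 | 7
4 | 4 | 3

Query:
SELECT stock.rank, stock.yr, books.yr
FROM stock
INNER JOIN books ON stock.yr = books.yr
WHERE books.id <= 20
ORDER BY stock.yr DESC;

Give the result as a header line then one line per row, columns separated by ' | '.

After JOIN books (1 rows):
stock.rank | stock.yr | books.id | books.yr | books.qty
8 | 50 | 20 | 50 | 9
After WHERE (1 rows):
stock.rank | stock.yr | books.id | books.yr | books.qty
8 | 50 | 20 | 50 | 9
After SELECT (1 rows):
stock.rank | stock.yr | books.yr
8 | 50 | 50
After ORDER BY (1 rows):
stock.rank | stock.yr | books.yr
8 | 50 | 50

== RESULT ==
stock.rank | stock.yr | books.yr
8 | 50 | 50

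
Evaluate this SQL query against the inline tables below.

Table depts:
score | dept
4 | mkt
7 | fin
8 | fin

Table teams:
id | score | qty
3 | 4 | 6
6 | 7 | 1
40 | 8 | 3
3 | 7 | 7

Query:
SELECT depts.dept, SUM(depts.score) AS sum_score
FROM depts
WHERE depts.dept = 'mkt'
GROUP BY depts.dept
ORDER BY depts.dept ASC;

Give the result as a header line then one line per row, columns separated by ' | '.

== RESULT ==
depts.dept | sum_score
mkt | 4

Derivation:
After WHERE (1 rows):
depts.score | depts.dept
4 | mkt
After GROUP BY (1 rows):
depts.dept | sum_score
mkt | 4
After ORDER BY (1 rows):
depts.dept | sum_score
mkt | 4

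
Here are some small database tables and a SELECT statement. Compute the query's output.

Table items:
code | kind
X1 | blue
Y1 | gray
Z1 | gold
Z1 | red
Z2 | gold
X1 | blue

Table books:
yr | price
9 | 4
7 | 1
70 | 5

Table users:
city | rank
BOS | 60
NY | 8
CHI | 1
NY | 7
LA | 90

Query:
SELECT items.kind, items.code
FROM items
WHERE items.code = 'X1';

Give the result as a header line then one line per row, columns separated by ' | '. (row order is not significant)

== RESULT ==
items.kind | items.code
blue | X1
blue | X1

Derivation:
After WHERE (2 rows):
items.code | items.kind
X1 | blue
X1 | blue
After SELECT (2 rows):
items.kind | items.code
blue | X1
blue | X1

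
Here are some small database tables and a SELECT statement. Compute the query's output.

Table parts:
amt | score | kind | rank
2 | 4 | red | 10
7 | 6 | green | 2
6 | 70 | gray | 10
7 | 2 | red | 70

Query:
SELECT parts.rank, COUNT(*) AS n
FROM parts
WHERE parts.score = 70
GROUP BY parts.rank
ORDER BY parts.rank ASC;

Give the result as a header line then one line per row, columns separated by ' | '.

After WHERE (1 rows):
parts.amt | parts.score | parts.kind | parts.rank
6 | 70 | gray | 10
After GROUP BY (1 rows):
parts.rank | n
10 | 1
After ORDER BY (1 rows):
parts.rank | n
10 | 1

== RESULT ==
parts.rank | n
10 | 1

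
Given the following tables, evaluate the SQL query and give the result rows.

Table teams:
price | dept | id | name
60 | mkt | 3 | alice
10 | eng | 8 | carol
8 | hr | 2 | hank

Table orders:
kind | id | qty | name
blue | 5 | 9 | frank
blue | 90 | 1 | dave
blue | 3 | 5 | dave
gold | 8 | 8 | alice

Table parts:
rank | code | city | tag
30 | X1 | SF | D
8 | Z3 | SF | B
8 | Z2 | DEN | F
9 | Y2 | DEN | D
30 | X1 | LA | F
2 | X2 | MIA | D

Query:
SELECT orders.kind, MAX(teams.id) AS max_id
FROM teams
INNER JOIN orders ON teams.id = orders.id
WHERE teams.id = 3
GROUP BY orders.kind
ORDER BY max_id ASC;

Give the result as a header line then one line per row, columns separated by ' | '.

== RESULT ==
orders.kind | max_id
blue | 3

Derivation:
After JOIN orders (2 rows):
teams.price | teams.dept | teams.id | teams.name | orders.kind | orders.id | orders.qty | orders.name
60 | mkt | 3 | alice | blue | 3 | 5 | dave
10 | eng | 8 | carol | gold | 8 | 8 | alice
After WHERE (1 rows):
teams.price | teams.dept | teams.id | teams.name | orders.kind | orders.id | orders.qty | orders.name
60 | mkt | 3 | alice | blue | 3 | 5 | dave
After GROUP BY (1 rows):
orders.kind | max_id
blue | 3
After ORDER BY (1 rows):
orders.kind | max_id
blue | 3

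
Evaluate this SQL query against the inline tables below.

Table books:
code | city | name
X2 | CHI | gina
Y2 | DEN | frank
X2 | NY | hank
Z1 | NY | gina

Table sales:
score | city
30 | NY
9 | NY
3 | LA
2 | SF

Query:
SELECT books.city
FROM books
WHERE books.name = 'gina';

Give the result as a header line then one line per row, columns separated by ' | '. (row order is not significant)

After WHERE (2 rows):
books.code | books.city | books.name
X2 | CHI | gina
Z1 | NY | gina
After SELECT (2 rows):
books.city
CHI
NY

== RESULT ==
books.city
CHI
NY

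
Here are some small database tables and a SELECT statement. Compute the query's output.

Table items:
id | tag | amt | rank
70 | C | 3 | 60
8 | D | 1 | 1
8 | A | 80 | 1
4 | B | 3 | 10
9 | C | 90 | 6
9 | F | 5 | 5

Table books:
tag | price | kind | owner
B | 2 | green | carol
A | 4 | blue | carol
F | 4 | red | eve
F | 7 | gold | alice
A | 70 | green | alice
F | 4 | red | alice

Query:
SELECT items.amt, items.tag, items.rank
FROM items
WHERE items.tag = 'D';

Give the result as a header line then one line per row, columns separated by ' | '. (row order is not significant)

== RESULT ==
items.amt | items.tag | items.rank
1 | D | 1

Derivation:
After WHERE (1 rows):
items.id | items.tag | items.amt | items.rank
8 | D | 1 | 1
After SELECT (1 rows):
items.amt | items.tag | items.rank
1 | D | 1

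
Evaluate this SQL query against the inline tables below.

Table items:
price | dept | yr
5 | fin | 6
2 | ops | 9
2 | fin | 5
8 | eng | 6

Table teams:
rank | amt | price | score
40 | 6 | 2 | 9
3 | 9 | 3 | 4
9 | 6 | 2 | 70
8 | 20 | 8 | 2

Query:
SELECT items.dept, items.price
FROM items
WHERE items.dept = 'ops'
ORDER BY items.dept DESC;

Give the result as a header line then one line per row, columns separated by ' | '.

After WHERE (1 rows):
items.price | items.dept | items.yr
2 | ops | 9
After SELECT (1 rows):
items.dept | items.price
ops | 2
After ORDER BY (1 rows):
items.dept | items.price
ops | 2

== RESULT ==
items.dept | items.price
ops | 2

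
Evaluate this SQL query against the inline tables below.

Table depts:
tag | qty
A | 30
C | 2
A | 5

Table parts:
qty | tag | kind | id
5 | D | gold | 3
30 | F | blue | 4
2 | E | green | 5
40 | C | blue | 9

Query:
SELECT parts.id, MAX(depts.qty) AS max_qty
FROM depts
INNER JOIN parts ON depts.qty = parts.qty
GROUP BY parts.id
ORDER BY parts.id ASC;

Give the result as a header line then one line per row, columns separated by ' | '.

After JOIN parts (3 rows):
depts.tag | depts.qty | parts.qty | parts.tag | parts.kind | parts.id
A | 30 | 30 | F | blue | 4
C | 2 | 2 | E | green | 5
A | 5 | 5 | D | gold | 3
After GROUP BY (3 rows):
parts.id | max_qty
4 | 30
5 | 2
3 | 5
After ORDER BY (3 rows):
parts.id | max_qty
3 | 5
4 | 30
5 | 2

== RESULT ==
parts.id | max_qty
3 | 5
4 | 30
5 | 2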